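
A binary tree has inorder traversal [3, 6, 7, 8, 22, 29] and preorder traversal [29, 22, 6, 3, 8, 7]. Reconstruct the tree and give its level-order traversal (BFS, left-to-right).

Inorder:  [3, 6, 7, 8, 22, 29]
Preorder: [29, 22, 6, 3, 8, 7]
Algorithm: preorder visits root first, so consume preorder in order;
for each root, split the current inorder slice at that value into
left-subtree inorder and right-subtree inorder, then recurse.
Recursive splits:
  root=29; inorder splits into left=[3, 6, 7, 8, 22], right=[]
  root=22; inorder splits into left=[3, 6, 7, 8], right=[]
  root=6; inorder splits into left=[3], right=[7, 8]
  root=3; inorder splits into left=[], right=[]
  root=8; inorder splits into left=[7], right=[]
  root=7; inorder splits into left=[], right=[]
Reconstructed level-order: [29, 22, 6, 3, 8, 7]


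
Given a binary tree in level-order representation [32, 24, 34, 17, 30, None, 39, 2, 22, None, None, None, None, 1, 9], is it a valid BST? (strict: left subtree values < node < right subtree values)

Level-order array: [32, 24, 34, 17, 30, None, 39, 2, 22, None, None, None, None, 1, 9]
Validate using subtree bounds (lo, hi): at each node, require lo < value < hi,
then recurse left with hi=value and right with lo=value.
Preorder trace (stopping at first violation):
  at node 32 with bounds (-inf, +inf): OK
  at node 24 with bounds (-inf, 32): OK
  at node 17 with bounds (-inf, 24): OK
  at node 2 with bounds (-inf, 17): OK
  at node 1 with bounds (-inf, 2): OK
  at node 9 with bounds (2, 17): OK
  at node 22 with bounds (17, 24): OK
  at node 30 with bounds (24, 32): OK
  at node 34 with bounds (32, +inf): OK
  at node 39 with bounds (34, +inf): OK
No violation found at any node.
Result: Valid BST


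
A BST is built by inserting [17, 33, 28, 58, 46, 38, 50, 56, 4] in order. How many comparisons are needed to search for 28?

Search path for 28: 17 -> 33 -> 28
Found: True
Comparisons: 3


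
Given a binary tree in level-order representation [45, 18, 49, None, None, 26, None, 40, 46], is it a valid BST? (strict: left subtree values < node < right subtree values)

Level-order array: [45, 18, 49, None, None, 26, None, 40, 46]
Validate using subtree bounds (lo, hi): at each node, require lo < value < hi,
then recurse left with hi=value and right with lo=value.
Preorder trace (stopping at first violation):
  at node 45 with bounds (-inf, +inf): OK
  at node 18 with bounds (-inf, 45): OK
  at node 49 with bounds (45, +inf): OK
  at node 26 with bounds (45, 49): VIOLATION
Node 26 violates its bound: not (45 < 26 < 49).
Result: Not a valid BST


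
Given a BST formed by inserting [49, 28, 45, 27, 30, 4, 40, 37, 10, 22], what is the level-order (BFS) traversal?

Tree insertion order: [49, 28, 45, 27, 30, 4, 40, 37, 10, 22]
Tree (level-order array): [49, 28, None, 27, 45, 4, None, 30, None, None, 10, None, 40, None, 22, 37]
BFS from the root, enqueuing left then right child of each popped node:
  queue [49] -> pop 49, enqueue [28], visited so far: [49]
  queue [28] -> pop 28, enqueue [27, 45], visited so far: [49, 28]
  queue [27, 45] -> pop 27, enqueue [4], visited so far: [49, 28, 27]
  queue [45, 4] -> pop 45, enqueue [30], visited so far: [49, 28, 27, 45]
  queue [4, 30] -> pop 4, enqueue [10], visited so far: [49, 28, 27, 45, 4]
  queue [30, 10] -> pop 30, enqueue [40], visited so far: [49, 28, 27, 45, 4, 30]
  queue [10, 40] -> pop 10, enqueue [22], visited so far: [49, 28, 27, 45, 4, 30, 10]
  queue [40, 22] -> pop 40, enqueue [37], visited so far: [49, 28, 27, 45, 4, 30, 10, 40]
  queue [22, 37] -> pop 22, enqueue [none], visited so far: [49, 28, 27, 45, 4, 30, 10, 40, 22]
  queue [37] -> pop 37, enqueue [none], visited so far: [49, 28, 27, 45, 4, 30, 10, 40, 22, 37]
Result: [49, 28, 27, 45, 4, 30, 10, 40, 22, 37]


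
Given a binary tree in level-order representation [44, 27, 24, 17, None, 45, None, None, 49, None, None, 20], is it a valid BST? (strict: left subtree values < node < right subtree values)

Level-order array: [44, 27, 24, 17, None, 45, None, None, 49, None, None, 20]
Validate using subtree bounds (lo, hi): at each node, require lo < value < hi,
then recurse left with hi=value and right with lo=value.
Preorder trace (stopping at first violation):
  at node 44 with bounds (-inf, +inf): OK
  at node 27 with bounds (-inf, 44): OK
  at node 17 with bounds (-inf, 27): OK
  at node 49 with bounds (17, 27): VIOLATION
Node 49 violates its bound: not (17 < 49 < 27).
Result: Not a valid BST


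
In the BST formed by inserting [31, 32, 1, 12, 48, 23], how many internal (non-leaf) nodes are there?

Tree built from: [31, 32, 1, 12, 48, 23]
Tree (level-order array): [31, 1, 32, None, 12, None, 48, None, 23]
Rule: An internal node has at least one child.
Per-node child counts:
  node 31: 2 child(ren)
  node 1: 1 child(ren)
  node 12: 1 child(ren)
  node 23: 0 child(ren)
  node 32: 1 child(ren)
  node 48: 0 child(ren)
Matching nodes: [31, 1, 12, 32]
Count of internal (non-leaf) nodes: 4


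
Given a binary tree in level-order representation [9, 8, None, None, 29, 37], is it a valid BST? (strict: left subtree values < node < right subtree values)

Level-order array: [9, 8, None, None, 29, 37]
Validate using subtree bounds (lo, hi): at each node, require lo < value < hi,
then recurse left with hi=value and right with lo=value.
Preorder trace (stopping at first violation):
  at node 9 with bounds (-inf, +inf): OK
  at node 8 with bounds (-inf, 9): OK
  at node 29 with bounds (8, 9): VIOLATION
Node 29 violates its bound: not (8 < 29 < 9).
Result: Not a valid BST


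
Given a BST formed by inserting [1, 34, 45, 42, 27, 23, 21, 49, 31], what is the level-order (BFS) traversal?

Tree insertion order: [1, 34, 45, 42, 27, 23, 21, 49, 31]
Tree (level-order array): [1, None, 34, 27, 45, 23, 31, 42, 49, 21]
BFS from the root, enqueuing left then right child of each popped node:
  queue [1] -> pop 1, enqueue [34], visited so far: [1]
  queue [34] -> pop 34, enqueue [27, 45], visited so far: [1, 34]
  queue [27, 45] -> pop 27, enqueue [23, 31], visited so far: [1, 34, 27]
  queue [45, 23, 31] -> pop 45, enqueue [42, 49], visited so far: [1, 34, 27, 45]
  queue [23, 31, 42, 49] -> pop 23, enqueue [21], visited so far: [1, 34, 27, 45, 23]
  queue [31, 42, 49, 21] -> pop 31, enqueue [none], visited so far: [1, 34, 27, 45, 23, 31]
  queue [42, 49, 21] -> pop 42, enqueue [none], visited so far: [1, 34, 27, 45, 23, 31, 42]
  queue [49, 21] -> pop 49, enqueue [none], visited so far: [1, 34, 27, 45, 23, 31, 42, 49]
  queue [21] -> pop 21, enqueue [none], visited so far: [1, 34, 27, 45, 23, 31, 42, 49, 21]
Result: [1, 34, 27, 45, 23, 31, 42, 49, 21]


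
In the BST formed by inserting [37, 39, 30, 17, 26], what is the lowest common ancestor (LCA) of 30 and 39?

Tree insertion order: [37, 39, 30, 17, 26]
Tree (level-order array): [37, 30, 39, 17, None, None, None, None, 26]
In a BST, the LCA of p=30, q=39 is the first node v on the
root-to-leaf path with p <= v <= q (go left if both < v, right if both > v).
Walk from root:
  at 37: 30 <= 37 <= 39, this is the LCA
LCA = 37


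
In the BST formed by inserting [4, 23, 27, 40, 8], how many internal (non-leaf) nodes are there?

Tree built from: [4, 23, 27, 40, 8]
Tree (level-order array): [4, None, 23, 8, 27, None, None, None, 40]
Rule: An internal node has at least one child.
Per-node child counts:
  node 4: 1 child(ren)
  node 23: 2 child(ren)
  node 8: 0 child(ren)
  node 27: 1 child(ren)
  node 40: 0 child(ren)
Matching nodes: [4, 23, 27]
Count of internal (non-leaf) nodes: 3


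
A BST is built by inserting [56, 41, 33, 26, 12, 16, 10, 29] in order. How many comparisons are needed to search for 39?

Search path for 39: 56 -> 41 -> 33
Found: False
Comparisons: 3


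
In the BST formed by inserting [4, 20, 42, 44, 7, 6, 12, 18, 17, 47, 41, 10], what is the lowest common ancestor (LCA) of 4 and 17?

Tree insertion order: [4, 20, 42, 44, 7, 6, 12, 18, 17, 47, 41, 10]
Tree (level-order array): [4, None, 20, 7, 42, 6, 12, 41, 44, None, None, 10, 18, None, None, None, 47, None, None, 17]
In a BST, the LCA of p=4, q=17 is the first node v on the
root-to-leaf path with p <= v <= q (go left if both < v, right if both > v).
Walk from root:
  at 4: 4 <= 4 <= 17, this is the LCA
LCA = 4


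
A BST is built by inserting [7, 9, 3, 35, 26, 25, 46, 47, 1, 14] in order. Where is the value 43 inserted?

Starting tree (level order): [7, 3, 9, 1, None, None, 35, None, None, 26, 46, 25, None, None, 47, 14]
Insertion path: 7 -> 9 -> 35 -> 46
Result: insert 43 as left child of 46
Final tree (level order): [7, 3, 9, 1, None, None, 35, None, None, 26, 46, 25, None, 43, 47, 14]


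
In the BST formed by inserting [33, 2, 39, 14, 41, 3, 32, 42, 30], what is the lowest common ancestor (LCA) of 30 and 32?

Tree insertion order: [33, 2, 39, 14, 41, 3, 32, 42, 30]
Tree (level-order array): [33, 2, 39, None, 14, None, 41, 3, 32, None, 42, None, None, 30]
In a BST, the LCA of p=30, q=32 is the first node v on the
root-to-leaf path with p <= v <= q (go left if both < v, right if both > v).
Walk from root:
  at 33: both 30 and 32 < 33, go left
  at 2: both 30 and 32 > 2, go right
  at 14: both 30 and 32 > 14, go right
  at 32: 30 <= 32 <= 32, this is the LCA
LCA = 32


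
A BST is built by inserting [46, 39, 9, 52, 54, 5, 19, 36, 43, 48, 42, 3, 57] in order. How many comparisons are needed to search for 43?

Search path for 43: 46 -> 39 -> 43
Found: True
Comparisons: 3


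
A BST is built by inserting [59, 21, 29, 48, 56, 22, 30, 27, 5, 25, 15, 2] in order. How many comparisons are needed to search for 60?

Search path for 60: 59
Found: False
Comparisons: 1


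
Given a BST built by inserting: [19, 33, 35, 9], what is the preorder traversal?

Tree insertion order: [19, 33, 35, 9]
Tree (level-order array): [19, 9, 33, None, None, None, 35]
Preorder traversal: [19, 9, 33, 35]


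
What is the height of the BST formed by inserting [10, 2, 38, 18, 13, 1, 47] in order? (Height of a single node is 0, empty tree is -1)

Insertion order: [10, 2, 38, 18, 13, 1, 47]
Tree (level-order array): [10, 2, 38, 1, None, 18, 47, None, None, 13]
Compute height bottom-up (empty subtree = -1):
  height(1) = 1 + max(-1, -1) = 0
  height(2) = 1 + max(0, -1) = 1
  height(13) = 1 + max(-1, -1) = 0
  height(18) = 1 + max(0, -1) = 1
  height(47) = 1 + max(-1, -1) = 0
  height(38) = 1 + max(1, 0) = 2
  height(10) = 1 + max(1, 2) = 3
Height = 3


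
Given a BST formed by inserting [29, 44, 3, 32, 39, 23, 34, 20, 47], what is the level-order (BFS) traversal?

Tree insertion order: [29, 44, 3, 32, 39, 23, 34, 20, 47]
Tree (level-order array): [29, 3, 44, None, 23, 32, 47, 20, None, None, 39, None, None, None, None, 34]
BFS from the root, enqueuing left then right child of each popped node:
  queue [29] -> pop 29, enqueue [3, 44], visited so far: [29]
  queue [3, 44] -> pop 3, enqueue [23], visited so far: [29, 3]
  queue [44, 23] -> pop 44, enqueue [32, 47], visited so far: [29, 3, 44]
  queue [23, 32, 47] -> pop 23, enqueue [20], visited so far: [29, 3, 44, 23]
  queue [32, 47, 20] -> pop 32, enqueue [39], visited so far: [29, 3, 44, 23, 32]
  queue [47, 20, 39] -> pop 47, enqueue [none], visited so far: [29, 3, 44, 23, 32, 47]
  queue [20, 39] -> pop 20, enqueue [none], visited so far: [29, 3, 44, 23, 32, 47, 20]
  queue [39] -> pop 39, enqueue [34], visited so far: [29, 3, 44, 23, 32, 47, 20, 39]
  queue [34] -> pop 34, enqueue [none], visited so far: [29, 3, 44, 23, 32, 47, 20, 39, 34]
Result: [29, 3, 44, 23, 32, 47, 20, 39, 34]


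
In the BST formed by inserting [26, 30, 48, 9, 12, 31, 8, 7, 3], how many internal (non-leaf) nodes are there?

Tree built from: [26, 30, 48, 9, 12, 31, 8, 7, 3]
Tree (level-order array): [26, 9, 30, 8, 12, None, 48, 7, None, None, None, 31, None, 3]
Rule: An internal node has at least one child.
Per-node child counts:
  node 26: 2 child(ren)
  node 9: 2 child(ren)
  node 8: 1 child(ren)
  node 7: 1 child(ren)
  node 3: 0 child(ren)
  node 12: 0 child(ren)
  node 30: 1 child(ren)
  node 48: 1 child(ren)
  node 31: 0 child(ren)
Matching nodes: [26, 9, 8, 7, 30, 48]
Count of internal (non-leaf) nodes: 6


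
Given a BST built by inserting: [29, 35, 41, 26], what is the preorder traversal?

Tree insertion order: [29, 35, 41, 26]
Tree (level-order array): [29, 26, 35, None, None, None, 41]
Preorder traversal: [29, 26, 35, 41]


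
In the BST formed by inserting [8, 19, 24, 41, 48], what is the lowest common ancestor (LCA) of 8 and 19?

Tree insertion order: [8, 19, 24, 41, 48]
Tree (level-order array): [8, None, 19, None, 24, None, 41, None, 48]
In a BST, the LCA of p=8, q=19 is the first node v on the
root-to-leaf path with p <= v <= q (go left if both < v, right if both > v).
Walk from root:
  at 8: 8 <= 8 <= 19, this is the LCA
LCA = 8


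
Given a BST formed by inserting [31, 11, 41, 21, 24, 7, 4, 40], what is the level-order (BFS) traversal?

Tree insertion order: [31, 11, 41, 21, 24, 7, 4, 40]
Tree (level-order array): [31, 11, 41, 7, 21, 40, None, 4, None, None, 24]
BFS from the root, enqueuing left then right child of each popped node:
  queue [31] -> pop 31, enqueue [11, 41], visited so far: [31]
  queue [11, 41] -> pop 11, enqueue [7, 21], visited so far: [31, 11]
  queue [41, 7, 21] -> pop 41, enqueue [40], visited so far: [31, 11, 41]
  queue [7, 21, 40] -> pop 7, enqueue [4], visited so far: [31, 11, 41, 7]
  queue [21, 40, 4] -> pop 21, enqueue [24], visited so far: [31, 11, 41, 7, 21]
  queue [40, 4, 24] -> pop 40, enqueue [none], visited so far: [31, 11, 41, 7, 21, 40]
  queue [4, 24] -> pop 4, enqueue [none], visited so far: [31, 11, 41, 7, 21, 40, 4]
  queue [24] -> pop 24, enqueue [none], visited so far: [31, 11, 41, 7, 21, 40, 4, 24]
Result: [31, 11, 41, 7, 21, 40, 4, 24]


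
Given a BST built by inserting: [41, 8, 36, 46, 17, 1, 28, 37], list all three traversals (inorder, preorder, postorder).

Tree insertion order: [41, 8, 36, 46, 17, 1, 28, 37]
Tree (level-order array): [41, 8, 46, 1, 36, None, None, None, None, 17, 37, None, 28]
Inorder (L, root, R): [1, 8, 17, 28, 36, 37, 41, 46]
Preorder (root, L, R): [41, 8, 1, 36, 17, 28, 37, 46]
Postorder (L, R, root): [1, 28, 17, 37, 36, 8, 46, 41]


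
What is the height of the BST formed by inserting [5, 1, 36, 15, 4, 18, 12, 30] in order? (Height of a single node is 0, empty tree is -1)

Insertion order: [5, 1, 36, 15, 4, 18, 12, 30]
Tree (level-order array): [5, 1, 36, None, 4, 15, None, None, None, 12, 18, None, None, None, 30]
Compute height bottom-up (empty subtree = -1):
  height(4) = 1 + max(-1, -1) = 0
  height(1) = 1 + max(-1, 0) = 1
  height(12) = 1 + max(-1, -1) = 0
  height(30) = 1 + max(-1, -1) = 0
  height(18) = 1 + max(-1, 0) = 1
  height(15) = 1 + max(0, 1) = 2
  height(36) = 1 + max(2, -1) = 3
  height(5) = 1 + max(1, 3) = 4
Height = 4


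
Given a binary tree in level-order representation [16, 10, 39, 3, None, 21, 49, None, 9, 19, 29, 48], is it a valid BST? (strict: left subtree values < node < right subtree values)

Level-order array: [16, 10, 39, 3, None, 21, 49, None, 9, 19, 29, 48]
Validate using subtree bounds (lo, hi): at each node, require lo < value < hi,
then recurse left with hi=value and right with lo=value.
Preorder trace (stopping at first violation):
  at node 16 with bounds (-inf, +inf): OK
  at node 10 with bounds (-inf, 16): OK
  at node 3 with bounds (-inf, 10): OK
  at node 9 with bounds (3, 10): OK
  at node 39 with bounds (16, +inf): OK
  at node 21 with bounds (16, 39): OK
  at node 19 with bounds (16, 21): OK
  at node 29 with bounds (21, 39): OK
  at node 49 with bounds (39, +inf): OK
  at node 48 with bounds (39, 49): OK
No violation found at any node.
Result: Valid BST


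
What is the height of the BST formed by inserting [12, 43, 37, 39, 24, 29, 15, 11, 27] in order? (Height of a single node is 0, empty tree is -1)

Insertion order: [12, 43, 37, 39, 24, 29, 15, 11, 27]
Tree (level-order array): [12, 11, 43, None, None, 37, None, 24, 39, 15, 29, None, None, None, None, 27]
Compute height bottom-up (empty subtree = -1):
  height(11) = 1 + max(-1, -1) = 0
  height(15) = 1 + max(-1, -1) = 0
  height(27) = 1 + max(-1, -1) = 0
  height(29) = 1 + max(0, -1) = 1
  height(24) = 1 + max(0, 1) = 2
  height(39) = 1 + max(-1, -1) = 0
  height(37) = 1 + max(2, 0) = 3
  height(43) = 1 + max(3, -1) = 4
  height(12) = 1 + max(0, 4) = 5
Height = 5


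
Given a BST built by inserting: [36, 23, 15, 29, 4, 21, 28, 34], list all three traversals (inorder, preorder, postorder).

Tree insertion order: [36, 23, 15, 29, 4, 21, 28, 34]
Tree (level-order array): [36, 23, None, 15, 29, 4, 21, 28, 34]
Inorder (L, root, R): [4, 15, 21, 23, 28, 29, 34, 36]
Preorder (root, L, R): [36, 23, 15, 4, 21, 29, 28, 34]
Postorder (L, R, root): [4, 21, 15, 28, 34, 29, 23, 36]


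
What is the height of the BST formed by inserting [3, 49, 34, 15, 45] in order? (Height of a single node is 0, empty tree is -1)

Insertion order: [3, 49, 34, 15, 45]
Tree (level-order array): [3, None, 49, 34, None, 15, 45]
Compute height bottom-up (empty subtree = -1):
  height(15) = 1 + max(-1, -1) = 0
  height(45) = 1 + max(-1, -1) = 0
  height(34) = 1 + max(0, 0) = 1
  height(49) = 1 + max(1, -1) = 2
  height(3) = 1 + max(-1, 2) = 3
Height = 3


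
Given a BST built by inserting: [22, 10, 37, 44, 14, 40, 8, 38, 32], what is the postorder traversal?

Tree insertion order: [22, 10, 37, 44, 14, 40, 8, 38, 32]
Tree (level-order array): [22, 10, 37, 8, 14, 32, 44, None, None, None, None, None, None, 40, None, 38]
Postorder traversal: [8, 14, 10, 32, 38, 40, 44, 37, 22]


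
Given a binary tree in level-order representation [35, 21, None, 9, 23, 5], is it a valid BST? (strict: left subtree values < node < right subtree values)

Level-order array: [35, 21, None, 9, 23, 5]
Validate using subtree bounds (lo, hi): at each node, require lo < value < hi,
then recurse left with hi=value and right with lo=value.
Preorder trace (stopping at first violation):
  at node 35 with bounds (-inf, +inf): OK
  at node 21 with bounds (-inf, 35): OK
  at node 9 with bounds (-inf, 21): OK
  at node 5 with bounds (-inf, 9): OK
  at node 23 with bounds (21, 35): OK
No violation found at any node.
Result: Valid BST


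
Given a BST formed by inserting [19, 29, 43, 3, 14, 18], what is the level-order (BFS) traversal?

Tree insertion order: [19, 29, 43, 3, 14, 18]
Tree (level-order array): [19, 3, 29, None, 14, None, 43, None, 18]
BFS from the root, enqueuing left then right child of each popped node:
  queue [19] -> pop 19, enqueue [3, 29], visited so far: [19]
  queue [3, 29] -> pop 3, enqueue [14], visited so far: [19, 3]
  queue [29, 14] -> pop 29, enqueue [43], visited so far: [19, 3, 29]
  queue [14, 43] -> pop 14, enqueue [18], visited so far: [19, 3, 29, 14]
  queue [43, 18] -> pop 43, enqueue [none], visited so far: [19, 3, 29, 14, 43]
  queue [18] -> pop 18, enqueue [none], visited so far: [19, 3, 29, 14, 43, 18]
Result: [19, 3, 29, 14, 43, 18]


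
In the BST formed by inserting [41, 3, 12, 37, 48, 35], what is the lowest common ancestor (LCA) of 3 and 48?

Tree insertion order: [41, 3, 12, 37, 48, 35]
Tree (level-order array): [41, 3, 48, None, 12, None, None, None, 37, 35]
In a BST, the LCA of p=3, q=48 is the first node v on the
root-to-leaf path with p <= v <= q (go left if both < v, right if both > v).
Walk from root:
  at 41: 3 <= 41 <= 48, this is the LCA
LCA = 41


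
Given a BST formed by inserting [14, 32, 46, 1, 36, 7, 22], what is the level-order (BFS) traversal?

Tree insertion order: [14, 32, 46, 1, 36, 7, 22]
Tree (level-order array): [14, 1, 32, None, 7, 22, 46, None, None, None, None, 36]
BFS from the root, enqueuing left then right child of each popped node:
  queue [14] -> pop 14, enqueue [1, 32], visited so far: [14]
  queue [1, 32] -> pop 1, enqueue [7], visited so far: [14, 1]
  queue [32, 7] -> pop 32, enqueue [22, 46], visited so far: [14, 1, 32]
  queue [7, 22, 46] -> pop 7, enqueue [none], visited so far: [14, 1, 32, 7]
  queue [22, 46] -> pop 22, enqueue [none], visited so far: [14, 1, 32, 7, 22]
  queue [46] -> pop 46, enqueue [36], visited so far: [14, 1, 32, 7, 22, 46]
  queue [36] -> pop 36, enqueue [none], visited so far: [14, 1, 32, 7, 22, 46, 36]
Result: [14, 1, 32, 7, 22, 46, 36]


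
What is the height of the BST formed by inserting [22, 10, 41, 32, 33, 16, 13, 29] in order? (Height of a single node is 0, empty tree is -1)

Insertion order: [22, 10, 41, 32, 33, 16, 13, 29]
Tree (level-order array): [22, 10, 41, None, 16, 32, None, 13, None, 29, 33]
Compute height bottom-up (empty subtree = -1):
  height(13) = 1 + max(-1, -1) = 0
  height(16) = 1 + max(0, -1) = 1
  height(10) = 1 + max(-1, 1) = 2
  height(29) = 1 + max(-1, -1) = 0
  height(33) = 1 + max(-1, -1) = 0
  height(32) = 1 + max(0, 0) = 1
  height(41) = 1 + max(1, -1) = 2
  height(22) = 1 + max(2, 2) = 3
Height = 3


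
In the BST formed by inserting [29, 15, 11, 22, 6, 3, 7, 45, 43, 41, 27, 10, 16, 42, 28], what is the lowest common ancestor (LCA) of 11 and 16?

Tree insertion order: [29, 15, 11, 22, 6, 3, 7, 45, 43, 41, 27, 10, 16, 42, 28]
Tree (level-order array): [29, 15, 45, 11, 22, 43, None, 6, None, 16, 27, 41, None, 3, 7, None, None, None, 28, None, 42, None, None, None, 10]
In a BST, the LCA of p=11, q=16 is the first node v on the
root-to-leaf path with p <= v <= q (go left if both < v, right if both > v).
Walk from root:
  at 29: both 11 and 16 < 29, go left
  at 15: 11 <= 15 <= 16, this is the LCA
LCA = 15


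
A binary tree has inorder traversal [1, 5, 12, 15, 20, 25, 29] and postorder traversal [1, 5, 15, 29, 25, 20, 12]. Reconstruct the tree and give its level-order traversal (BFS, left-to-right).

Inorder:   [1, 5, 12, 15, 20, 25, 29]
Postorder: [1, 5, 15, 29, 25, 20, 12]
Algorithm: postorder visits root last, so walk postorder right-to-left;
each value is the root of the current inorder slice — split it at that
value, recurse on the right subtree first, then the left.
Recursive splits:
  root=12; inorder splits into left=[1, 5], right=[15, 20, 25, 29]
  root=20; inorder splits into left=[15], right=[25, 29]
  root=25; inorder splits into left=[], right=[29]
  root=29; inorder splits into left=[], right=[]
  root=15; inorder splits into left=[], right=[]
  root=5; inorder splits into left=[1], right=[]
  root=1; inorder splits into left=[], right=[]
Reconstructed level-order: [12, 5, 20, 1, 15, 25, 29]


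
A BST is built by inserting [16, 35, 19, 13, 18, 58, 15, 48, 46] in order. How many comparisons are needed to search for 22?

Search path for 22: 16 -> 35 -> 19
Found: False
Comparisons: 3


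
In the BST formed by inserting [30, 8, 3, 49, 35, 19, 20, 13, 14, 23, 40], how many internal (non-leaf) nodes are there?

Tree built from: [30, 8, 3, 49, 35, 19, 20, 13, 14, 23, 40]
Tree (level-order array): [30, 8, 49, 3, 19, 35, None, None, None, 13, 20, None, 40, None, 14, None, 23]
Rule: An internal node has at least one child.
Per-node child counts:
  node 30: 2 child(ren)
  node 8: 2 child(ren)
  node 3: 0 child(ren)
  node 19: 2 child(ren)
  node 13: 1 child(ren)
  node 14: 0 child(ren)
  node 20: 1 child(ren)
  node 23: 0 child(ren)
  node 49: 1 child(ren)
  node 35: 1 child(ren)
  node 40: 0 child(ren)
Matching nodes: [30, 8, 19, 13, 20, 49, 35]
Count of internal (non-leaf) nodes: 7


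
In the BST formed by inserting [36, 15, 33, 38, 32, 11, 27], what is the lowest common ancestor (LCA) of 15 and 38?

Tree insertion order: [36, 15, 33, 38, 32, 11, 27]
Tree (level-order array): [36, 15, 38, 11, 33, None, None, None, None, 32, None, 27]
In a BST, the LCA of p=15, q=38 is the first node v on the
root-to-leaf path with p <= v <= q (go left if both < v, right if both > v).
Walk from root:
  at 36: 15 <= 36 <= 38, this is the LCA
LCA = 36


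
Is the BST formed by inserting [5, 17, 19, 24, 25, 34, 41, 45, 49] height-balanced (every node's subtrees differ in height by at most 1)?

Tree (level-order array): [5, None, 17, None, 19, None, 24, None, 25, None, 34, None, 41, None, 45, None, 49]
Definition: a tree is height-balanced if, at every node, |h(left) - h(right)| <= 1 (empty subtree has height -1).
Bottom-up per-node check:
  node 49: h_left=-1, h_right=-1, diff=0 [OK], height=0
  node 45: h_left=-1, h_right=0, diff=1 [OK], height=1
  node 41: h_left=-1, h_right=1, diff=2 [FAIL (|-1-1|=2 > 1)], height=2
  node 34: h_left=-1, h_right=2, diff=3 [FAIL (|-1-2|=3 > 1)], height=3
  node 25: h_left=-1, h_right=3, diff=4 [FAIL (|-1-3|=4 > 1)], height=4
  node 24: h_left=-1, h_right=4, diff=5 [FAIL (|-1-4|=5 > 1)], height=5
  node 19: h_left=-1, h_right=5, diff=6 [FAIL (|-1-5|=6 > 1)], height=6
  node 17: h_left=-1, h_right=6, diff=7 [FAIL (|-1-6|=7 > 1)], height=7
  node 5: h_left=-1, h_right=7, diff=8 [FAIL (|-1-7|=8 > 1)], height=8
Node 41 violates the condition: |-1 - 1| = 2 > 1.
Result: Not balanced


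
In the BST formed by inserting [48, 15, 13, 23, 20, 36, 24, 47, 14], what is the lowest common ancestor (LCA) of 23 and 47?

Tree insertion order: [48, 15, 13, 23, 20, 36, 24, 47, 14]
Tree (level-order array): [48, 15, None, 13, 23, None, 14, 20, 36, None, None, None, None, 24, 47]
In a BST, the LCA of p=23, q=47 is the first node v on the
root-to-leaf path with p <= v <= q (go left if both < v, right if both > v).
Walk from root:
  at 48: both 23 and 47 < 48, go left
  at 15: both 23 and 47 > 15, go right
  at 23: 23 <= 23 <= 47, this is the LCA
LCA = 23


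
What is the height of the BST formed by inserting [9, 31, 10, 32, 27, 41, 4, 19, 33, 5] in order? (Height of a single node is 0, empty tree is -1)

Insertion order: [9, 31, 10, 32, 27, 41, 4, 19, 33, 5]
Tree (level-order array): [9, 4, 31, None, 5, 10, 32, None, None, None, 27, None, 41, 19, None, 33]
Compute height bottom-up (empty subtree = -1):
  height(5) = 1 + max(-1, -1) = 0
  height(4) = 1 + max(-1, 0) = 1
  height(19) = 1 + max(-1, -1) = 0
  height(27) = 1 + max(0, -1) = 1
  height(10) = 1 + max(-1, 1) = 2
  height(33) = 1 + max(-1, -1) = 0
  height(41) = 1 + max(0, -1) = 1
  height(32) = 1 + max(-1, 1) = 2
  height(31) = 1 + max(2, 2) = 3
  height(9) = 1 + max(1, 3) = 4
Height = 4


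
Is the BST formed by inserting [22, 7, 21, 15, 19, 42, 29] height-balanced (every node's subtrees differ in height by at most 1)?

Tree (level-order array): [22, 7, 42, None, 21, 29, None, 15, None, None, None, None, 19]
Definition: a tree is height-balanced if, at every node, |h(left) - h(right)| <= 1 (empty subtree has height -1).
Bottom-up per-node check:
  node 19: h_left=-1, h_right=-1, diff=0 [OK], height=0
  node 15: h_left=-1, h_right=0, diff=1 [OK], height=1
  node 21: h_left=1, h_right=-1, diff=2 [FAIL (|1--1|=2 > 1)], height=2
  node 7: h_left=-1, h_right=2, diff=3 [FAIL (|-1-2|=3 > 1)], height=3
  node 29: h_left=-1, h_right=-1, diff=0 [OK], height=0
  node 42: h_left=0, h_right=-1, diff=1 [OK], height=1
  node 22: h_left=3, h_right=1, diff=2 [FAIL (|3-1|=2 > 1)], height=4
Node 21 violates the condition: |1 - -1| = 2 > 1.
Result: Not balanced


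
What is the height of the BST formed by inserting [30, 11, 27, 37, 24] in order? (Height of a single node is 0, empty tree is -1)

Insertion order: [30, 11, 27, 37, 24]
Tree (level-order array): [30, 11, 37, None, 27, None, None, 24]
Compute height bottom-up (empty subtree = -1):
  height(24) = 1 + max(-1, -1) = 0
  height(27) = 1 + max(0, -1) = 1
  height(11) = 1 + max(-1, 1) = 2
  height(37) = 1 + max(-1, -1) = 0
  height(30) = 1 + max(2, 0) = 3
Height = 3


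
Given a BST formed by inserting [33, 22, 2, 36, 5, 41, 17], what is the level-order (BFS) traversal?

Tree insertion order: [33, 22, 2, 36, 5, 41, 17]
Tree (level-order array): [33, 22, 36, 2, None, None, 41, None, 5, None, None, None, 17]
BFS from the root, enqueuing left then right child of each popped node:
  queue [33] -> pop 33, enqueue [22, 36], visited so far: [33]
  queue [22, 36] -> pop 22, enqueue [2], visited so far: [33, 22]
  queue [36, 2] -> pop 36, enqueue [41], visited so far: [33, 22, 36]
  queue [2, 41] -> pop 2, enqueue [5], visited so far: [33, 22, 36, 2]
  queue [41, 5] -> pop 41, enqueue [none], visited so far: [33, 22, 36, 2, 41]
  queue [5] -> pop 5, enqueue [17], visited so far: [33, 22, 36, 2, 41, 5]
  queue [17] -> pop 17, enqueue [none], visited so far: [33, 22, 36, 2, 41, 5, 17]
Result: [33, 22, 36, 2, 41, 5, 17]


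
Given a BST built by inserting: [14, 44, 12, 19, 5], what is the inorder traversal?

Tree insertion order: [14, 44, 12, 19, 5]
Tree (level-order array): [14, 12, 44, 5, None, 19]
Inorder traversal: [5, 12, 14, 19, 44]


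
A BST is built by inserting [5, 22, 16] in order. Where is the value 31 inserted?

Starting tree (level order): [5, None, 22, 16]
Insertion path: 5 -> 22
Result: insert 31 as right child of 22
Final tree (level order): [5, None, 22, 16, 31]


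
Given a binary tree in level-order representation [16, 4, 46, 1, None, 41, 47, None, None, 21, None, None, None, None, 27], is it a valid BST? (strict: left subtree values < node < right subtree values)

Level-order array: [16, 4, 46, 1, None, 41, 47, None, None, 21, None, None, None, None, 27]
Validate using subtree bounds (lo, hi): at each node, require lo < value < hi,
then recurse left with hi=value and right with lo=value.
Preorder trace (stopping at first violation):
  at node 16 with bounds (-inf, +inf): OK
  at node 4 with bounds (-inf, 16): OK
  at node 1 with bounds (-inf, 4): OK
  at node 46 with bounds (16, +inf): OK
  at node 41 with bounds (16, 46): OK
  at node 21 with bounds (16, 41): OK
  at node 27 with bounds (21, 41): OK
  at node 47 with bounds (46, +inf): OK
No violation found at any node.
Result: Valid BST


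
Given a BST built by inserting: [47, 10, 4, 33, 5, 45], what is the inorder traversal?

Tree insertion order: [47, 10, 4, 33, 5, 45]
Tree (level-order array): [47, 10, None, 4, 33, None, 5, None, 45]
Inorder traversal: [4, 5, 10, 33, 45, 47]


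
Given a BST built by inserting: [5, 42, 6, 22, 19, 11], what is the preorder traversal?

Tree insertion order: [5, 42, 6, 22, 19, 11]
Tree (level-order array): [5, None, 42, 6, None, None, 22, 19, None, 11]
Preorder traversal: [5, 42, 6, 22, 19, 11]


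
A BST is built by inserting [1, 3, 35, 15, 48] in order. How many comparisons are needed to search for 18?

Search path for 18: 1 -> 3 -> 35 -> 15
Found: False
Comparisons: 4


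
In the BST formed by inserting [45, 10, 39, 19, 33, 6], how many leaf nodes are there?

Tree built from: [45, 10, 39, 19, 33, 6]
Tree (level-order array): [45, 10, None, 6, 39, None, None, 19, None, None, 33]
Rule: A leaf has 0 children.
Per-node child counts:
  node 45: 1 child(ren)
  node 10: 2 child(ren)
  node 6: 0 child(ren)
  node 39: 1 child(ren)
  node 19: 1 child(ren)
  node 33: 0 child(ren)
Matching nodes: [6, 33]
Count of leaf nodes: 2


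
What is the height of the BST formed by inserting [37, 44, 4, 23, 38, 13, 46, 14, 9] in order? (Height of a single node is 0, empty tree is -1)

Insertion order: [37, 44, 4, 23, 38, 13, 46, 14, 9]
Tree (level-order array): [37, 4, 44, None, 23, 38, 46, 13, None, None, None, None, None, 9, 14]
Compute height bottom-up (empty subtree = -1):
  height(9) = 1 + max(-1, -1) = 0
  height(14) = 1 + max(-1, -1) = 0
  height(13) = 1 + max(0, 0) = 1
  height(23) = 1 + max(1, -1) = 2
  height(4) = 1 + max(-1, 2) = 3
  height(38) = 1 + max(-1, -1) = 0
  height(46) = 1 + max(-1, -1) = 0
  height(44) = 1 + max(0, 0) = 1
  height(37) = 1 + max(3, 1) = 4
Height = 4


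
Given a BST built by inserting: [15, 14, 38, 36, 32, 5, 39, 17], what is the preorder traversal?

Tree insertion order: [15, 14, 38, 36, 32, 5, 39, 17]
Tree (level-order array): [15, 14, 38, 5, None, 36, 39, None, None, 32, None, None, None, 17]
Preorder traversal: [15, 14, 5, 38, 36, 32, 17, 39]


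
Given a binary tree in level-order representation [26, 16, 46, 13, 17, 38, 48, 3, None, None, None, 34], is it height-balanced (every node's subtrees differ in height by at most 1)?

Tree (level-order array): [26, 16, 46, 13, 17, 38, 48, 3, None, None, None, 34]
Definition: a tree is height-balanced if, at every node, |h(left) - h(right)| <= 1 (empty subtree has height -1).
Bottom-up per-node check:
  node 3: h_left=-1, h_right=-1, diff=0 [OK], height=0
  node 13: h_left=0, h_right=-1, diff=1 [OK], height=1
  node 17: h_left=-1, h_right=-1, diff=0 [OK], height=0
  node 16: h_left=1, h_right=0, diff=1 [OK], height=2
  node 34: h_left=-1, h_right=-1, diff=0 [OK], height=0
  node 38: h_left=0, h_right=-1, diff=1 [OK], height=1
  node 48: h_left=-1, h_right=-1, diff=0 [OK], height=0
  node 46: h_left=1, h_right=0, diff=1 [OK], height=2
  node 26: h_left=2, h_right=2, diff=0 [OK], height=3
All nodes satisfy the balance condition.
Result: Balanced


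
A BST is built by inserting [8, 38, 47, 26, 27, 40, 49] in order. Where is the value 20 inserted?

Starting tree (level order): [8, None, 38, 26, 47, None, 27, 40, 49]
Insertion path: 8 -> 38 -> 26
Result: insert 20 as left child of 26
Final tree (level order): [8, None, 38, 26, 47, 20, 27, 40, 49]


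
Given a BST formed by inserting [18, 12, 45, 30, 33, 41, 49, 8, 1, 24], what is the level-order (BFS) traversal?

Tree insertion order: [18, 12, 45, 30, 33, 41, 49, 8, 1, 24]
Tree (level-order array): [18, 12, 45, 8, None, 30, 49, 1, None, 24, 33, None, None, None, None, None, None, None, 41]
BFS from the root, enqueuing left then right child of each popped node:
  queue [18] -> pop 18, enqueue [12, 45], visited so far: [18]
  queue [12, 45] -> pop 12, enqueue [8], visited so far: [18, 12]
  queue [45, 8] -> pop 45, enqueue [30, 49], visited so far: [18, 12, 45]
  queue [8, 30, 49] -> pop 8, enqueue [1], visited so far: [18, 12, 45, 8]
  queue [30, 49, 1] -> pop 30, enqueue [24, 33], visited so far: [18, 12, 45, 8, 30]
  queue [49, 1, 24, 33] -> pop 49, enqueue [none], visited so far: [18, 12, 45, 8, 30, 49]
  queue [1, 24, 33] -> pop 1, enqueue [none], visited so far: [18, 12, 45, 8, 30, 49, 1]
  queue [24, 33] -> pop 24, enqueue [none], visited so far: [18, 12, 45, 8, 30, 49, 1, 24]
  queue [33] -> pop 33, enqueue [41], visited so far: [18, 12, 45, 8, 30, 49, 1, 24, 33]
  queue [41] -> pop 41, enqueue [none], visited so far: [18, 12, 45, 8, 30, 49, 1, 24, 33, 41]
Result: [18, 12, 45, 8, 30, 49, 1, 24, 33, 41]


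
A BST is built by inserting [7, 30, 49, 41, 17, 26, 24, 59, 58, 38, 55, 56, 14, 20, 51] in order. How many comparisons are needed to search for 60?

Search path for 60: 7 -> 30 -> 49 -> 59
Found: False
Comparisons: 4


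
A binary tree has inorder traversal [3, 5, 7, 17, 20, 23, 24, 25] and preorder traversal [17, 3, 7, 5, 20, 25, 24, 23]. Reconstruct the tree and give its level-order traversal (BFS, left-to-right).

Inorder:  [3, 5, 7, 17, 20, 23, 24, 25]
Preorder: [17, 3, 7, 5, 20, 25, 24, 23]
Algorithm: preorder visits root first, so consume preorder in order;
for each root, split the current inorder slice at that value into
left-subtree inorder and right-subtree inorder, then recurse.
Recursive splits:
  root=17; inorder splits into left=[3, 5, 7], right=[20, 23, 24, 25]
  root=3; inorder splits into left=[], right=[5, 7]
  root=7; inorder splits into left=[5], right=[]
  root=5; inorder splits into left=[], right=[]
  root=20; inorder splits into left=[], right=[23, 24, 25]
  root=25; inorder splits into left=[23, 24], right=[]
  root=24; inorder splits into left=[23], right=[]
  root=23; inorder splits into left=[], right=[]
Reconstructed level-order: [17, 3, 20, 7, 25, 5, 24, 23]


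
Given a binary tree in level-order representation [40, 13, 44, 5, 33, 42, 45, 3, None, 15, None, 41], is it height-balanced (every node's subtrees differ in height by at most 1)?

Tree (level-order array): [40, 13, 44, 5, 33, 42, 45, 3, None, 15, None, 41]
Definition: a tree is height-balanced if, at every node, |h(left) - h(right)| <= 1 (empty subtree has height -1).
Bottom-up per-node check:
  node 3: h_left=-1, h_right=-1, diff=0 [OK], height=0
  node 5: h_left=0, h_right=-1, diff=1 [OK], height=1
  node 15: h_left=-1, h_right=-1, diff=0 [OK], height=0
  node 33: h_left=0, h_right=-1, diff=1 [OK], height=1
  node 13: h_left=1, h_right=1, diff=0 [OK], height=2
  node 41: h_left=-1, h_right=-1, diff=0 [OK], height=0
  node 42: h_left=0, h_right=-1, diff=1 [OK], height=1
  node 45: h_left=-1, h_right=-1, diff=0 [OK], height=0
  node 44: h_left=1, h_right=0, diff=1 [OK], height=2
  node 40: h_left=2, h_right=2, diff=0 [OK], height=3
All nodes satisfy the balance condition.
Result: Balanced


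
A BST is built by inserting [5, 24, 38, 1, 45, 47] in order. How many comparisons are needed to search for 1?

Search path for 1: 5 -> 1
Found: True
Comparisons: 2


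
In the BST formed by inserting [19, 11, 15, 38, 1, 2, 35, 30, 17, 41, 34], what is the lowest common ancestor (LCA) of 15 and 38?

Tree insertion order: [19, 11, 15, 38, 1, 2, 35, 30, 17, 41, 34]
Tree (level-order array): [19, 11, 38, 1, 15, 35, 41, None, 2, None, 17, 30, None, None, None, None, None, None, None, None, 34]
In a BST, the LCA of p=15, q=38 is the first node v on the
root-to-leaf path with p <= v <= q (go left if both < v, right if both > v).
Walk from root:
  at 19: 15 <= 19 <= 38, this is the LCA
LCA = 19


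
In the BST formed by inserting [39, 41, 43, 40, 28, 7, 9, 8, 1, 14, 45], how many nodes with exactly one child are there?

Tree built from: [39, 41, 43, 40, 28, 7, 9, 8, 1, 14, 45]
Tree (level-order array): [39, 28, 41, 7, None, 40, 43, 1, 9, None, None, None, 45, None, None, 8, 14]
Rule: These are nodes with exactly 1 non-null child.
Per-node child counts:
  node 39: 2 child(ren)
  node 28: 1 child(ren)
  node 7: 2 child(ren)
  node 1: 0 child(ren)
  node 9: 2 child(ren)
  node 8: 0 child(ren)
  node 14: 0 child(ren)
  node 41: 2 child(ren)
  node 40: 0 child(ren)
  node 43: 1 child(ren)
  node 45: 0 child(ren)
Matching nodes: [28, 43]
Count of nodes with exactly one child: 2


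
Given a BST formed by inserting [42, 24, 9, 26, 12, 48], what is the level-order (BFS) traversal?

Tree insertion order: [42, 24, 9, 26, 12, 48]
Tree (level-order array): [42, 24, 48, 9, 26, None, None, None, 12]
BFS from the root, enqueuing left then right child of each popped node:
  queue [42] -> pop 42, enqueue [24, 48], visited so far: [42]
  queue [24, 48] -> pop 24, enqueue [9, 26], visited so far: [42, 24]
  queue [48, 9, 26] -> pop 48, enqueue [none], visited so far: [42, 24, 48]
  queue [9, 26] -> pop 9, enqueue [12], visited so far: [42, 24, 48, 9]
  queue [26, 12] -> pop 26, enqueue [none], visited so far: [42, 24, 48, 9, 26]
  queue [12] -> pop 12, enqueue [none], visited so far: [42, 24, 48, 9, 26, 12]
Result: [42, 24, 48, 9, 26, 12]


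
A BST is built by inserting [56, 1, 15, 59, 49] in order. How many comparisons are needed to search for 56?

Search path for 56: 56
Found: True
Comparisons: 1


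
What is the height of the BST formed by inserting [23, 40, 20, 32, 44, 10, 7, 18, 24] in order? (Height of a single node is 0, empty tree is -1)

Insertion order: [23, 40, 20, 32, 44, 10, 7, 18, 24]
Tree (level-order array): [23, 20, 40, 10, None, 32, 44, 7, 18, 24]
Compute height bottom-up (empty subtree = -1):
  height(7) = 1 + max(-1, -1) = 0
  height(18) = 1 + max(-1, -1) = 0
  height(10) = 1 + max(0, 0) = 1
  height(20) = 1 + max(1, -1) = 2
  height(24) = 1 + max(-1, -1) = 0
  height(32) = 1 + max(0, -1) = 1
  height(44) = 1 + max(-1, -1) = 0
  height(40) = 1 + max(1, 0) = 2
  height(23) = 1 + max(2, 2) = 3
Height = 3


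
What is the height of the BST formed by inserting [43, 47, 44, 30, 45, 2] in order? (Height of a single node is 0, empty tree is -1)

Insertion order: [43, 47, 44, 30, 45, 2]
Tree (level-order array): [43, 30, 47, 2, None, 44, None, None, None, None, 45]
Compute height bottom-up (empty subtree = -1):
  height(2) = 1 + max(-1, -1) = 0
  height(30) = 1 + max(0, -1) = 1
  height(45) = 1 + max(-1, -1) = 0
  height(44) = 1 + max(-1, 0) = 1
  height(47) = 1 + max(1, -1) = 2
  height(43) = 1 + max(1, 2) = 3
Height = 3


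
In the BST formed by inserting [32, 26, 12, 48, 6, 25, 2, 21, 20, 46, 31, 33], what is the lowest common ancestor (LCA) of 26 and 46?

Tree insertion order: [32, 26, 12, 48, 6, 25, 2, 21, 20, 46, 31, 33]
Tree (level-order array): [32, 26, 48, 12, 31, 46, None, 6, 25, None, None, 33, None, 2, None, 21, None, None, None, None, None, 20]
In a BST, the LCA of p=26, q=46 is the first node v on the
root-to-leaf path with p <= v <= q (go left if both < v, right if both > v).
Walk from root:
  at 32: 26 <= 32 <= 46, this is the LCA
LCA = 32
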